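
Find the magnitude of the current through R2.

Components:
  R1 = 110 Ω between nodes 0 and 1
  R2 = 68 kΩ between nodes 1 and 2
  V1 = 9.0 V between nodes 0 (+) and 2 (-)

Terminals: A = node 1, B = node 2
Nodal analysis, taking node 2 as the 0 V reference.
Source V1 fixes V_0 = 9 V.
KCL at each unknown node (sum of currents leaving = 0; resistances in Ω):
  Node 1: (V_1 - 9)/110 + (V_1 - 0)/68000 = 0
Collecting terms: 0.009106 × V_1 = 0.08182  =>  V_1 = 8.985 V
I_R2 = (V_1 - V_2)/R2 = (8.985 - 0)/68000 = 0.0001321 A
|I_R2| = 0.0001321 A

Final answer: |I_R2| = 0.0001321 A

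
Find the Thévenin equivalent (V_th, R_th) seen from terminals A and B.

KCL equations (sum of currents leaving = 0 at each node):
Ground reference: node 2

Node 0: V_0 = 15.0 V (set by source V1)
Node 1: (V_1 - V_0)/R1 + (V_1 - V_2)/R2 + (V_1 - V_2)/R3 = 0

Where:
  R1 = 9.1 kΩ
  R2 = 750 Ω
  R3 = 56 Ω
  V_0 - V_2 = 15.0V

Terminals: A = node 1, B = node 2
Step 1 — V_th is the open-circuit voltage V_A - V_B (nothing connected across the terminals).
Nodal analysis, taking node 2 as the 0 V reference.
Source V1 fixes V_0 = 15 V.
KCL at each unknown node (sum of currents leaving = 0; resistances in Ω):
  Node 1: (V_1 - 15)/9100 + (V_1 - 0)/750 + (V_1 - 0)/56 = 0
Collecting terms: 0.0193 × V_1 = 0.001648  =>  V_1 = 0.08541 V
V_th = V_1 - V_2 = 0.08541 - 0 = 0.08541 V
Step 2 — R_th: zero the source — replace V1 by a short circuit (node 2 merges into node 0) — and find the resistance seen between A (node 1) and B (node 0).
Reduce the network between node 1 (A) and node 0 (B) by series/parallel combination:
  Rp1 = R1 ‖ R2 ‖ R3 (parallel, all between nodes 0 and 1) = 1/(1/9100 + 1/750 + 1/56) = 51.81 Ω
R_th = 51.81 Ω

Final answer: V_th = 0.08541 V, R_th = 51.81 Ω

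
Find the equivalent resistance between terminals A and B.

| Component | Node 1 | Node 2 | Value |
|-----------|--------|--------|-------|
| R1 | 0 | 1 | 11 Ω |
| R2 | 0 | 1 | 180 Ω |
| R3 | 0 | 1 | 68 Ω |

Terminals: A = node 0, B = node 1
Reduce the network between node 0 (A) and node 1 (B) by series/parallel combination:
  Rp1 = R1 ‖ R2 ‖ R3 (parallel, all between nodes 0 and 1) = 1/(1/11 + 1/180 + 1/68) = 8.995 Ω
R_eq = 8.995 Ω

Final answer: 8.995 Ω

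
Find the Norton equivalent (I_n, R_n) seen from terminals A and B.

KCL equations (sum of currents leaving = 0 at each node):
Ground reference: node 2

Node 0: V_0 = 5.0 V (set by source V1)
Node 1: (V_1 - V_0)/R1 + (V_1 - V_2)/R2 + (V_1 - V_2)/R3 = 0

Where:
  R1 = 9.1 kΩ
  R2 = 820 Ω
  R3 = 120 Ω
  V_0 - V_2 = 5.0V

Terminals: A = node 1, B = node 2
Find the Thévenin equivalent first; then I_n = V_th/R_th and R_n = R_th.
Step 1 — V_th is the open-circuit voltage V_A - V_B (nothing connected across the terminals).
Nodal analysis, taking node 2 as the 0 V reference.
Source V1 fixes V_0 = 5 V.
KCL at each unknown node (sum of currents leaving = 0; resistances in Ω):
  Node 1: (V_1 - 5)/9100 + (V_1 - 0)/820 + (V_1 - 0)/120 = 0
Collecting terms: 0.009663 × V_1 = 0.0005495  =>  V_1 = 0.05686 V
V_th = V_1 - V_2 = 0.05686 - 0 = 0.05686 V
Step 2 — R_th: zero the source — replace V1 by a short circuit (node 2 merges into node 0) — and find the resistance seen between A (node 1) and B (node 0).
Reduce the network between node 1 (A) and node 0 (B) by series/parallel combination:
  Rp1 = R1 ‖ R2 ‖ R3 (parallel, all between nodes 0 and 1) = 1/(1/9100 + 1/820 + 1/120) = 103.5 Ω
R_th = 103.5 Ω
I_n = V_th/R_th = 0.05686/103.5 = 0.0005495 A, and R_n = R_th = 103.5 Ω

Final answer: I_n = 0.0005495 A, R_n = 103.5 Ω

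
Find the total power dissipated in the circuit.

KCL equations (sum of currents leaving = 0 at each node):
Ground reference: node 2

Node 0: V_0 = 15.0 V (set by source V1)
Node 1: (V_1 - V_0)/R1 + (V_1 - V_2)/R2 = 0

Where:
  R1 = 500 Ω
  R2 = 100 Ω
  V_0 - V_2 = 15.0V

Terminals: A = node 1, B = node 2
Nodal analysis, taking node 2 as the 0 V reference.
Source V1 fixes V_0 = 15 V.
KCL at each unknown node (sum of currents leaving = 0; resistances in Ω):
  Node 1: (V_1 - 15)/500 + (V_1 - 0)/100 = 0
Collecting terms: 0.012 × V_1 = 0.03  =>  V_1 = 2.5 V
Power in each resistor, P = (ΔV)²/R:
  P_R1 = (15 - 2.5)²/500 = 0.3125 W
  P_R2 = (2.5 - 0)²/100 = 0.0625 W
P_total = P_R1 + P_R2 = 0.375 W

Final answer: 0.375 W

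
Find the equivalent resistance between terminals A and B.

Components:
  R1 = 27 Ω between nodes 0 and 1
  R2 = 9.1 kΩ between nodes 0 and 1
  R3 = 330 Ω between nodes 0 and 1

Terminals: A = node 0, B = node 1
Reduce the network between node 0 (A) and node 1 (B) by series/parallel combination:
  Rp1 = R1 ‖ R2 ‖ R3 (parallel, all between nodes 0 and 1) = 1/(1/27 + 1/9100 + 1/330) = 24.89 Ω
R_eq = 24.89 Ω

Final answer: 24.89 Ω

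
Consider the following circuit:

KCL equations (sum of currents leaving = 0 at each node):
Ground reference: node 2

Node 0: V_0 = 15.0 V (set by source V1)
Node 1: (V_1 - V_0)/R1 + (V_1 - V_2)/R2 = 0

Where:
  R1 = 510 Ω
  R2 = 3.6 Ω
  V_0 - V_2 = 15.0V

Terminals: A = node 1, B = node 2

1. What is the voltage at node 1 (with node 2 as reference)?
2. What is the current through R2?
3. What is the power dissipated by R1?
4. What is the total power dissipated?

Nodal analysis, taking node 2 as the 0 V reference.
Source V1 fixes V_0 = 15 V.
KCL at each unknown node (sum of currents leaving = 0; resistances in Ω):
  Node 1: (V_1 - 15)/510 + (V_1 - 0)/3.6 = 0
Collecting terms: 0.2797 × V_1 = 0.02941  =>  V_1 = 0.1051 V
Part 1:
  Read off the nodal solution: V_1 = 0.1051 V
Part 2:
  I_R2 = (V_1 - V_2)/R2 = (0.1051 - 0)/3.6 = 0.02921 A
  Magnitude: I_R2 = 0.02921 A
Part 3:
  I_R1 = (V_0 - V_1)/R1 = (15 - 0.1051)/510 = 0.02921 A
  P_R1 = I_R1² × R1 = (0.02921)² × 510 = 0.435 W
Part 4:
  Power in each resistor, P = (ΔV)²/R:
    P_R1 = (15 - 0.1051)²/510 = 0.435 W
    P_R2 = (0.1051 - 0)²/3.6 = 0.003071 W
  P_total = P_R1 + P_R2 = 0.4381 W

Final answers:
1. V_1 = 0.1051 V
2. I_R2 = 0.02921 A
3. P_R1 = 0.435 W
4. P_total = 0.4381 W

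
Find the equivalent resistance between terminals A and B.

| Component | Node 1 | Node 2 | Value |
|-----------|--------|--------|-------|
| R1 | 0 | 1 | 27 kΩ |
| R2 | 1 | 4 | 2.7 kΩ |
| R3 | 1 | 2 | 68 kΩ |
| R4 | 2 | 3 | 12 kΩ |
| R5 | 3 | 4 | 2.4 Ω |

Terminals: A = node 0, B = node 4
Reduce the network between node 0 (A) and node 4 (B) by series/parallel combination:
  Rs1 = R3 + R4 (series, joined only at node 2) = 68000 + 12000 = 80000 Ω
  Rs2 = R5 + Rs1 (series, joined only at node 3) = 2.4 + 80000 = 80000 Ω
  Rp1 = R2 ‖ Rs2 (parallel, both between nodes 1 and 4) = 1/(1/2700 + 1/80000) = 2612 Ω
  Rs3 = R1 + Rp1 (series, joined only at node 1) = 27000 + 2612 = 29610 Ω
R_eq = 29.61 kΩ

Final answer: 29.61 kΩ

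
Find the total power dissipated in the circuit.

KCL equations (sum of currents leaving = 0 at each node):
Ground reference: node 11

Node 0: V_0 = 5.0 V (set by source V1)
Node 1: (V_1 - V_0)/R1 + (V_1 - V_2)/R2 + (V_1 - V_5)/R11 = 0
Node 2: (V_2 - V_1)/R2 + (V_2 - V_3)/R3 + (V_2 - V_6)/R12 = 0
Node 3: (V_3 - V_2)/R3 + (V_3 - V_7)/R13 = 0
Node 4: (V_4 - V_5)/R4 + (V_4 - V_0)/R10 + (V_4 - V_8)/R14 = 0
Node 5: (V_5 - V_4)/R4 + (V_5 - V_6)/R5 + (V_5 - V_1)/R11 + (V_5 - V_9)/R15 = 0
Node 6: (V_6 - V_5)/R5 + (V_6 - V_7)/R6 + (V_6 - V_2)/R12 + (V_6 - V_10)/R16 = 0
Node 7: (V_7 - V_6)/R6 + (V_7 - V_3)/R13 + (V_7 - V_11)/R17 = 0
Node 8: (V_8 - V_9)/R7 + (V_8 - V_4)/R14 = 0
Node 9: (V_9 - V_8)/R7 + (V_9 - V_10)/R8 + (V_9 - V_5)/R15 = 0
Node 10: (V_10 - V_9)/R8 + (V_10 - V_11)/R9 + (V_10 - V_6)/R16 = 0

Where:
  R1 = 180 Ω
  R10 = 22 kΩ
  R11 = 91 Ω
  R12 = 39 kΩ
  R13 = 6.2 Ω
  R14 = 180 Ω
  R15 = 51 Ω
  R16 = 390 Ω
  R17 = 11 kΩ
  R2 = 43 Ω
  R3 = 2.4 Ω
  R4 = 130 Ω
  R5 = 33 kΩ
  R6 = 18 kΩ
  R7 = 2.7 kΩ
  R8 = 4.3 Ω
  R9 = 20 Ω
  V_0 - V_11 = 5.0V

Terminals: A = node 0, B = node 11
Nodal analysis, taking node 11 as the 0 V reference.
Source V1 fixes V_0 = 5 V.
KCL at each unknown node (sum of currents leaving = 0; resistances in Ω):
  Node 1: (V_1 - 5)/180 + (V_1 - V_2)/43 + (V_1 - V_5)/91 = 0
  Node 2: (V_2 - V_1)/43 + (V_2 - V_3)/2.4 + (V_2 - V_6)/39000 = 0
  Node 3: (V_3 - V_2)/2.4 + (V_3 - V_7)/6.2 = 0
  Node 4: (V_4 - V_5)/130 + (V_4 - 5)/22000 + (V_4 - V_8)/180 = 0
  Node 5: (V_5 - V_4)/130 + (V_5 - V_6)/33000 + (V_5 - V_1)/91 + (V_5 - V_9)/51 = 0
  Node 6: (V_6 - V_5)/33000 + (V_6 - V_7)/18000 + (V_6 - V_2)/39000 + (V_6 - V_10)/390 = 0
  Node 7: (V_7 - V_6)/18000 + (V_7 - V_3)/6.2 + (V_7 - 0)/11000 = 0
  Node 8: (V_8 - V_9)/2700 + (V_8 - V_4)/180 = 0
  Node 9: (V_9 - V_8)/2700 + (V_9 - V_10)/4.3 + (V_9 - V_5)/51 = 0
  Node 10: (V_10 - V_9)/4.3 + (V_10 - 0)/20 + (V_10 - V_6)/390 = 0
Collecting terms (coefficients in siemens):
  0.0398·V_1 - 0.02326·V_2 - 0.01099·V_5 = 0.02778
  0.4399·V_2 - 0.02326·V_1 - 0.4167·V_3 - 0.00002564·V_6 = 0
  0.578·V_3 - 0.4167·V_2 - 0.1613·V_7 = 0
  0.01329·V_4 - 0.007692·V_5 - 0.005556·V_8 = 0.0002273
  0.03832·V_5 - 0.01099·V_1 - 0.007692·V_4 - 0.0000303·V_6 - 0.01961·V_9 = 0
  0.002676·V_6 - 0.00002564·V_2 - 0.0000303·V_5 - 0.00005556·V_7 - 0.002564·V_10 = 0
  0.1614·V_7 - 0.1613·V_3 - 0.00005556·V_6 = 0
  0.005926·V_8 - 0.005556·V_4 - 0.0003704·V_9 = 0
  0.2525·V_9 - 0.01961·V_5 - 0.0003704·V_8 - 0.2326·V_10 = 0
  0.2851·V_10 - 0.002564·V_6 - 0.2326·V_9 = 0
Solving these 10 simultaneous equations (Gaussian elimination) gives:
  V_1 = 2.37 V, V_2 = 2.354 V, V_3 = 2.353 V, V_4 = 1.066 V
  V_5 = 1.075 V, V_6 = 0.3629 V, V_7 = 2.351 V, V_8 = 1.021 V
  V_9 = 0.3534 V, V_10 = 0.2915 V
Power in each resistor, P = (ΔV)²/R:
  P_R1 = (5 - 2.37)²/180 = 0.03842 W
  P_R2 = (2.37 - 2.354)²/43 = 0.000006055 W
  P_R3 = (2.354 - 2.353)²/2.4 = 0.0000002523 W
  P_R4 = (1.066 - 1.075)²/130 = 0.0000006111 W
  P_R5 = (1.075 - 0.3629)²/33000 = 0.00001536 W
  P_R6 = (0.3629 - 2.351)²/18000 = 0.0002196 W
  P_R7 = (1.021 - 0.3534)²/2700 = 0.0001652 W
  P_R8 = (0.3534 - 0.2915)²/4.3 = 0.0008907 W
  P_R9 = (0.2915 - 0)²/20 = 0.004249 W
  P_R10 = (5 - 1.066)²/22000 = 0.0007035 W
  P_R11 = (2.37 - 1.075)²/91 = 0.01844 W
  P_R12 = (2.354 - 0.3629)²/39000 = 0.0001017 W
  P_R13 = (2.353 - 2.351)²/6.2 = 0.0000006517 W
  P_R14 = (1.066 - 1.021)²/180 = 0.00001102 W
  P_R15 = (1.075 - 0.3534)²/51 = 0.0102 W
  P_R16 = (0.3629 - 0.2915)²/390 = 0.00001307 W
  P_R17 = (2.351 - 0)²/11000 = 0.0005026 W
P_total = P_R1 + P_R2 + P_R3 + P_R4 + P_R5 + P_R6 + P_R7 + P_R8 + P_R9 + P_R10 + P_R11 + P_R12 + P_R13 + P_R14 + P_R15 + P_R16 + P_R17 = 0.07395 W

Final answer: 0.07395 W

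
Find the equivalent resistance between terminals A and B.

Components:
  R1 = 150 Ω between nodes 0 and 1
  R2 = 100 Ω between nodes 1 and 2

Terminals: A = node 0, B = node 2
Reduce the network between node 0 (A) and node 2 (B) by series/parallel combination:
  Rs1 = R1 + R2 (series, joined only at node 1) = 150 + 100 = 250 Ω
R_eq = 250 Ω

Final answer: 250 Ω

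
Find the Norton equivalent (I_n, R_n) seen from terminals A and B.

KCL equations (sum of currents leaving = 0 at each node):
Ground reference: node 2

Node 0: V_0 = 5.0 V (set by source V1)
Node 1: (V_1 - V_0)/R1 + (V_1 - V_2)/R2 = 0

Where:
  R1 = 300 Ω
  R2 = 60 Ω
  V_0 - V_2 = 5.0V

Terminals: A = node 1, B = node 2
Find the Thévenin equivalent first; then I_n = V_th/R_th and R_n = R_th.
Step 1 — V_th is the open-circuit voltage V_A - V_B (nothing connected across the terminals).
Nodal analysis, taking node 2 as the 0 V reference.
Source V1 fixes V_0 = 5 V.
KCL at each unknown node (sum of currents leaving = 0; resistances in Ω):
  Node 1: (V_1 - 5)/300 + (V_1 - 0)/60 = 0
Collecting terms: 0.02 × V_1 = 0.01667  =>  V_1 = 0.8333 V
V_th = V_1 - V_2 = 0.8333 - 0 = 0.8333 V
Step 2 — R_th: zero the source — replace V1 by a short circuit (node 2 merges into node 0) — and find the resistance seen between A (node 1) and B (node 0).
Reduce the network between node 1 (A) and node 0 (B) by series/parallel combination:
  Rp1 = R1 ‖ R2 (parallel, both between nodes 0 and 1) = 1/(1/300 + 1/60) = 50 Ω
R_th = 50 Ω
I_n = V_th/R_th = 0.8333/50 = 0.01667 A, and R_n = R_th = 50 Ω

Final answer: I_n = 0.01667 A, R_n = 50 Ω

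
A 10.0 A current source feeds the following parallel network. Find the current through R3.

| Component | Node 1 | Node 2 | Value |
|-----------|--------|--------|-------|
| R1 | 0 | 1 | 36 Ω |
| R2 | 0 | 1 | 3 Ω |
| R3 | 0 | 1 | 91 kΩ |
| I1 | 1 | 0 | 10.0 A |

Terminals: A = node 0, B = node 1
All resistors sit directly between nodes 0 and 1, so they are in parallel and share one voltage V; the full source current 10 A splits among them.
1/R_par = 1/36 + 1/3 + 1/91000 = 0.3611 S  =>  R_par = 2.769 Ω
V = I × R_par = 10 × 2.769 = 27.69 V
I_R3 = V/R3 = 27.69/91000 = 0.0003043 A

Final answer: 0.0003043 A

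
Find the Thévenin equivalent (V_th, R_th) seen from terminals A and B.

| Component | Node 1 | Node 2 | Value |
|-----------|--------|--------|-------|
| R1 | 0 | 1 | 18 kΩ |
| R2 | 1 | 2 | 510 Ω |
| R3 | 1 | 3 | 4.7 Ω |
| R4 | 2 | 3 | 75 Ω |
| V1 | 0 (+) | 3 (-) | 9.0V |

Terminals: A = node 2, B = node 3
Step 1 — V_th is the open-circuit voltage V_A - V_B (nothing connected across the terminals).
Nodal analysis, taking node 3 as the 0 V reference.
Source V1 fixes V_0 = 9 V.
KCL at each unknown node (sum of currents leaving = 0; resistances in Ω):
  Node 1: (V_1 - 9)/18000 + (V_1 - V_2)/510 + (V_1 - 0)/4.7 = 0
  Node 2: (V_2 - V_1)/510 + (V_2 - 0)/75 = 0
Collecting terms (coefficients in siemens):
  0.2148·V_1 - 0.001961·V_2 = 0.0005
  0.01529·V_2 - 0.001961·V_1 = 0
Determinant D = (0.2148)(0.01529) - (-0.001961)(-0.001961) = 0.003281
V_1 = [(0.0005)(0.01529) - (-0.001961)(0)]/D = 0.002331 V
V_2 = [(0.2148)(0) - (0.0005)(-0.001961)]/D = 0.0002988 V
V_th = V_2 - V_3 = 0.0002988 - 0 = 0.0002988 V
Step 2 — R_th: zero the source — replace V1 by a short circuit (node 3 merges into node 0) — and find the resistance seen between A (node 2) and B (node 0).
Reduce the network between node 2 (A) and node 0 (B) by series/parallel combination:
  Rp1 = R1 ‖ R3 (parallel, both between nodes 0 and 1) = 1/(1/18000 + 1/4.7) = 4.699 Ω
  Rs1 = R2 + Rp1 (series, joined only at node 1) = 510 + 4.699 = 514.7 Ω
  Rp2 = R4 ‖ Rs1 (parallel, both between nodes 0 and 2) = 1/(1/75 + 1/514.7) = 65.46 Ω
R_th = 65.46 Ω

Final answer: V_th = 0.0002988 V, R_th = 65.46 Ω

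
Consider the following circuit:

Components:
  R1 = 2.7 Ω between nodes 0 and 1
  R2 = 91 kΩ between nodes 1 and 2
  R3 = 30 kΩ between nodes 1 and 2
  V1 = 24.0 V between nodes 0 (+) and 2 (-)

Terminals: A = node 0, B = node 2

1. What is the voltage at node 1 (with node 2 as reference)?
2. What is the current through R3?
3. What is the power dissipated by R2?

Nodal analysis, taking node 2 as the 0 V reference.
Source V1 fixes V_0 = 24 V.
KCL at each unknown node (sum of currents leaving = 0; resistances in Ω):
  Node 1: (V_1 - 24)/2.7 + (V_1 - 0)/91000 + (V_1 - 0)/30000 = 0
Collecting terms: 0.3704 × V_1 = 8.889  =>  V_1 = 24 V
Part 1:
  Read off the nodal solution: V_1 = 24 V
Part 2:
  I_R3 = (V_1 - V_2)/R3 = (24 - 0)/30000 = 0.0007999 A
  Magnitude: I_R3 = 0.0007999 A
Part 3:
  I_R2 = (V_1 - V_2)/R2 = (24 - 0)/91000 = 0.0002637 A
  P_R2 = I_R2² × R2 = (0.0002637)² × 91000 = 0.006328 W

Final answers:
1. V_1 = 24 V
2. I_R3 = 0.0007999 A
3. P_R2 = 0.006328 W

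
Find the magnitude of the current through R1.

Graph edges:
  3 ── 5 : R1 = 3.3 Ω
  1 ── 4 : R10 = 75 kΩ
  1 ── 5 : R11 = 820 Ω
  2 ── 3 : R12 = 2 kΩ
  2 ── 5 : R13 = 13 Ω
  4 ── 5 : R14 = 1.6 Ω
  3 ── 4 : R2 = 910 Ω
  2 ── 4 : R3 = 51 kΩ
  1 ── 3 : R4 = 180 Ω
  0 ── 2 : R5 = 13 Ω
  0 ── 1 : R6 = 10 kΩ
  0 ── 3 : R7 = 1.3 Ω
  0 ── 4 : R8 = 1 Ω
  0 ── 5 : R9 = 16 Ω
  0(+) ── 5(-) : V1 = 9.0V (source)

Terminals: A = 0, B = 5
Nodal analysis, taking node 5 as the 0 V reference.
Source V1 fixes V_0 = 9 V.
KCL at each unknown node (sum of currents leaving = 0; resistances in Ω):
  Node 1: (V_1 - V_3)/180 + (V_1 - 9)/10000 + (V_1 - V_4)/75000 + (V_1 - 0)/820 = 0
  Node 2: (V_2 - V_4)/51000 + (V_2 - 9)/13 + (V_2 - V_3)/2000 + (V_2 - 0)/13 = 0
  Node 3: (V_3 - 0)/3.3 + (V_3 - V_4)/910 + (V_3 - V_1)/180 + (V_3 - 9)/1.3 + (V_3 - V_2)/2000 = 0
  Node 4: (V_4 - V_3)/910 + (V_4 - V_2)/51000 + (V_4 - 9)/1 + (V_4 - V_1)/75000 + (V_4 - 0)/1.6 = 0
Collecting terms (coefficients in siemens):
  0.006888·V_1 - 0.005556·V_3 - 0.00001333·V_4 = 0.0009
  0.1544·V_2 - 0.0005·V_3 - 0.00001961·V_4 = 0.6923
  1.079·V_3 - 0.005556·V_1 - 0.0005·V_2 - 0.001099·V_4 = 6.923
  1.626·V_4 - 0.00001333·V_1 - 0.00001961·V_2 - 0.001099·V_3 = 9
Solving these 4 simultaneous equations (Gaussian elimination) gives:
  V_1 = 5.343 V, V_2 = 4.506 V, V_3 = 6.449 V, V_4 = 5.539 V
I_R1 = (V_3 - V_5)/R1 = (6.449 - 0)/3.3 = 1.954 A
|I_R1| = 1.954 A

Final answer: |I_R1| = 1.954 A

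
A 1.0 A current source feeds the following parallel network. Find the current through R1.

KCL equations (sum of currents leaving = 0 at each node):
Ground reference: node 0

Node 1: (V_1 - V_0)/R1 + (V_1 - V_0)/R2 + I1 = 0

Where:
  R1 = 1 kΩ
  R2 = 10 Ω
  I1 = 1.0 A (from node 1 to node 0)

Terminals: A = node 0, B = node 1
All resistors sit directly between nodes 0 and 1, so they are in parallel and share one voltage V; the full source current 1 A splits among them.
1/R_par = 1/1000 + 1/10 = 0.101 S  =>  R_par = 9.901 Ω
V = I × R_par = 1 × 9.901 = 9.901 V
I_R1 = V/R1 = 9.901/1000 = 0.009901 A

Final answer: 0.009901 A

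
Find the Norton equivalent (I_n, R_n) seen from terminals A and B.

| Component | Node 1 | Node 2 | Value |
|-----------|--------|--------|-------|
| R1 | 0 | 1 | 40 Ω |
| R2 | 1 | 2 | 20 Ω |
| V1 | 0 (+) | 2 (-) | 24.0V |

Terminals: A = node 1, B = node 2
Find the Thévenin equivalent first; then I_n = V_th/R_th and R_n = R_th.
Step 1 — V_th is the open-circuit voltage V_A - V_B (nothing connected across the terminals).
Nodal analysis, taking node 2 as the 0 V reference.
Source V1 fixes V_0 = 24 V.
KCL at each unknown node (sum of currents leaving = 0; resistances in Ω):
  Node 1: (V_1 - 24)/40 + (V_1 - 0)/20 = 0
Collecting terms: 0.075 × V_1 = 0.6  =>  V_1 = 8 V
V_th = V_1 - V_2 = 8 - 0 = 8 V
Step 2 — R_th: zero the source — replace V1 by a short circuit (node 2 merges into node 0) — and find the resistance seen between A (node 1) and B (node 0).
Reduce the network between node 1 (A) and node 0 (B) by series/parallel combination:
  Rp1 = R1 ‖ R2 (parallel, both between nodes 0 and 1) = 1/(1/40 + 1/20) = 13.33 Ω
R_th = 13.33 Ω
I_n = V_th/R_th = 8/13.33 = 0.6 A, and R_n = R_th = 13.33 Ω

Final answer: I_n = 0.6 A, R_n = 13.33 Ω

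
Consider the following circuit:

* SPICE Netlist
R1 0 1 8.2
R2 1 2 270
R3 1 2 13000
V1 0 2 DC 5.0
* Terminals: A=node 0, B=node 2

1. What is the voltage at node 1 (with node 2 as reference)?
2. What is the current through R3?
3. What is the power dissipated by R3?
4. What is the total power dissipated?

Nodal analysis, taking node 2 as the 0 V reference.
Source V1 fixes V_0 = 5 V.
KCL at each unknown node (sum of currents leaving = 0; resistances in Ω):
  Node 1: (V_1 - 5)/8.2 + (V_1 - 0)/270 + (V_1 - 0)/13000 = 0
Collecting terms: 0.1257 × V_1 = 0.6098  =>  V_1 = 4.85 V
Part 1:
  Read off the nodal solution: V_1 = 4.85 V
Part 2:
  I_R3 = (V_1 - V_2)/R3 = (4.85 - 0)/13000 = 0.0003731 A
  Magnitude: I_R3 = 0.0003731 A
Part 3:
  I_R3 = (V_1 - V_2)/R3 = (4.85 - 0)/13000 = 0.0003731 A
  P_R3 = I_R3² × R3 = (0.0003731)² × 13000 = 0.001809 W
Part 4:
  Power in each resistor, P = (ΔV)²/R:
    P_R1 = (5 - 4.85)²/8.2 = 0.002757 W
    P_R2 = (4.85 - 0)²/270 = 0.08711 W
    P_R3 = (4.85 - 0)²/13000 = 0.001809 W
  P_total = P_R1 + P_R2 + P_R3 = 0.09167 W

Final answers:
1. V_1 = 4.85 V
2. I_R3 = 0.0003731 A
3. P_R3 = 0.001809 W
4. P_total = 0.09167 W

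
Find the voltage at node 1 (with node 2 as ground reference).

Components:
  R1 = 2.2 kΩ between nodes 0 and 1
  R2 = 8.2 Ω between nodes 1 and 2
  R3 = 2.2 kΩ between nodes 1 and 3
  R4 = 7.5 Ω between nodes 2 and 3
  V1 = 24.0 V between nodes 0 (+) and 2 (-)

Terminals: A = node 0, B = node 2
Nodal analysis, taking node 2 as the 0 V reference.
Source V1 fixes V_0 = 24 V.
KCL at each unknown node (sum of currents leaving = 0; resistances in Ω):
  Node 1: (V_1 - 24)/2200 + (V_1 - 0)/8.2 + (V_1 - V_3)/2200 = 0
  Node 3: (V_3 - V_1)/2200 + (V_3 - 0)/7.5 = 0
Collecting terms (coefficients in siemens):
  0.1229·V_1 - 0.0004545·V_3 = 0.01091
  0.1338·V_3 - 0.0004545·V_1 = 0
Determinant D = (0.1229)(0.1338) - (-0.0004545)(-0.0004545) = 0.01644
V_1 = [(0.01091)(0.1338) - (-0.0004545)(0)]/D = 0.08879 V
V_3 = [(0.1229)(0) - (0.01091)(-0.0004545)]/D = 0.0003017 V
The requested potential is V_1 = 0.08879 V.

Final answer: V_1 = 0.08879 V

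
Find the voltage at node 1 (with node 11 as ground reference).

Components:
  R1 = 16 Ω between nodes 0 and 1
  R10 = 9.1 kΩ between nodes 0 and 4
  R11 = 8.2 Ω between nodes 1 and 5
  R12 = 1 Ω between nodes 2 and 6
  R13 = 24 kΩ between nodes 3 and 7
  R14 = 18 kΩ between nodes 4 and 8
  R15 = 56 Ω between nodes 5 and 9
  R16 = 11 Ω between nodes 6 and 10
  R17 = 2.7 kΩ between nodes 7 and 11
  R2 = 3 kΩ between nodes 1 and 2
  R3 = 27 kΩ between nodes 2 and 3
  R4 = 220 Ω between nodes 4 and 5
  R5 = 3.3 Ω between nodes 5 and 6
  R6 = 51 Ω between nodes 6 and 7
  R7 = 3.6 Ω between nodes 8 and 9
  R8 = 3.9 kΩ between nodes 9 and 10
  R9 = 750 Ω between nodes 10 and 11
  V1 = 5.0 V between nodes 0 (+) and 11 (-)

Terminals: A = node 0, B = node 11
Nodal analysis, taking node 11 as the 0 V reference.
Source V1 fixes V_0 = 5 V.
KCL at each unknown node (sum of currents leaving = 0; resistances in Ω):
  Node 1: (V_1 - 5)/16 + (V_1 - V_2)/3000 + (V_1 - V_5)/8.2 = 0
  Node 2: (V_2 - V_1)/3000 + (V_2 - V_3)/27000 + (V_2 - V_6)/1 = 0
  Node 3: (V_3 - V_2)/27000 + (V_3 - V_7)/24000 = 0
  Node 4: (V_4 - V_5)/220 + (V_4 - 5)/9100 + (V_4 - V_8)/18000 = 0
  Node 5: (V_5 - V_4)/220 + (V_5 - V_6)/3.3 + (V_5 - V_1)/8.2 + (V_5 - V_9)/56 = 0
  Node 6: (V_6 - V_5)/3.3 + (V_6 - V_7)/51 + (V_6 - V_2)/1 + (V_6 - V_10)/11 = 0
  Node 7: (V_7 - V_6)/51 + (V_7 - V_3)/24000 + (V_7 - 0)/2700 = 0
  Node 8: (V_8 - V_9)/3.6 + (V_8 - V_4)/18000 = 0
  Node 9: (V_9 - V_8)/3.6 + (V_9 - V_10)/3900 + (V_9 - V_5)/56 = 0
  Node 10: (V_10 - V_9)/3900 + (V_10 - 0)/750 + (V_10 - V_6)/11 = 0
Collecting terms (coefficients in siemens):
  0.1848·V_1 - 0.0003333·V_2 - 0.122·V_5 = 0.3125
  1·V_2 - 0.0003333·V_1 - 0.00003704·V_3 - 1·V_6 = 0
  0.0000787·V_3 - 0.00003704·V_2 - 0.00004167·V_7 = 0
  0.004711·V_4 - 0.004545·V_5 - 0.00005556·V_8 = 0.0005495
  0.4474·V_5 - 0.122·V_1 - 0.004545·V_4 - 0.303·V_6 - 0.01786·V_9 = 0
  1.414·V_6 - 1·V_2 - 0.303·V_5 - 0.01961·V_7 - 0.09091·V_10 = 0
  0.02002·V_7 - 0.00004167·V_3 - 0.01961·V_6 = 0
  0.2778·V_8 - 0.00005556·V_4 - 0.2778·V_9 = 0
  0.2959·V_9 - 0.01786·V_5 - 0.2778·V_8 - 0.0002564·V_10 = 0
  0.0925·V_10 - 0.09091·V_6 - 0.0002564·V_9 = 0
Solving these 10 simultaneous equations (Gaussian elimination) gives:
  V_1 = 4.872 V, V_2 = 4.78 V, V_3 = 4.734 V, V_4 = 4.811 V
  V_5 = 4.807 V, V_6 = 4.78 V, V_7 = 4.692 V, V_8 = 4.805 V
  V_9 = 4.805 V, V_10 = 4.712 V
The requested potential is V_1 = 4.872 V.

Final answer: V_1 = 4.872 V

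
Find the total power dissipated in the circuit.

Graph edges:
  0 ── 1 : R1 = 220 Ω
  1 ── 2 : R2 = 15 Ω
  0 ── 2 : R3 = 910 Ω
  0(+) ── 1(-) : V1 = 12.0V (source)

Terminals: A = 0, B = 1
Nodal analysis, taking node 1 as the 0 V reference.
Source V1 fixes V_0 = 12 V.
KCL at each unknown node (sum of currents leaving = 0; resistances in Ω):
  Node 2: (V_2 - 0)/15 + (V_2 - 12)/910 = 0
Collecting terms: 0.06777 × V_2 = 0.01319  =>  V_2 = 0.1946 V
Power in each resistor, P = (ΔV)²/R:
  P_R1 = (12 - 0)²/220 = 0.6545 W
  P_R2 = (0 - 0.1946)²/15 = 0.002524 W
  P_R3 = (12 - 0.1946)²/910 = 0.1532 W
P_total = P_R1 + P_R2 + P_R3 = 0.8102 W

Final answer: 0.8102 W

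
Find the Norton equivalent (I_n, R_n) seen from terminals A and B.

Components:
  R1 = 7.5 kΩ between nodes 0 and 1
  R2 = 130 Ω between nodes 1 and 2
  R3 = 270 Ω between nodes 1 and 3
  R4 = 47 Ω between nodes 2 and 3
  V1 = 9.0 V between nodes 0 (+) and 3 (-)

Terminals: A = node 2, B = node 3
Find the Thévenin equivalent first; then I_n = V_th/R_th and R_n = R_th.
Step 1 — V_th is the open-circuit voltage V_A - V_B (nothing connected across the terminals).
Nodal analysis, taking node 3 as the 0 V reference.
Source V1 fixes V_0 = 9 V.
KCL at each unknown node (sum of currents leaving = 0; resistances in Ω):
  Node 1: (V_1 - 9)/7500 + (V_1 - V_2)/130 + (V_1 - 0)/270 = 0
  Node 2: (V_2 - V_1)/130 + (V_2 - 0)/47 = 0
Collecting terms (coefficients in siemens):
  0.01153·V_1 - 0.007692·V_2 = 0.0012
  0.02897·V_2 - 0.007692·V_1 = 0
Determinant D = (0.01153)(0.02897) - (-0.007692)(-0.007692) = 0.0002748
V_1 = [(0.0012)(0.02897) - (-0.007692)(0)]/D = 0.1265 V
V_2 = [(0.01153)(0) - (0.0012)(-0.007692)]/D = 0.03359 V
V_th = V_2 - V_3 = 0.03359 - 0 = 0.03359 V
Step 2 — R_th: zero the source — replace V1 by a short circuit (node 3 merges into node 0) — and find the resistance seen between A (node 2) and B (node 0).
Reduce the network between node 2 (A) and node 0 (B) by series/parallel combination:
  Rp1 = R1 ‖ R3 (parallel, both between nodes 0 and 1) = 1/(1/7500 + 1/270) = 260.6 Ω
  Rs1 = R2 + Rp1 (series, joined only at node 1) = 130 + 260.6 = 390.6 Ω
  Rp2 = R4 ‖ Rs1 (parallel, both between nodes 0 and 2) = 1/(1/47 + 1/390.6) = 41.95 Ω
R_th = 41.95 Ω
I_n = V_th/R_th = 0.03359/41.95 = 0.0008006 A, and R_n = R_th = 41.95 Ω

Final answer: I_n = 0.0008006 A, R_n = 41.95 Ω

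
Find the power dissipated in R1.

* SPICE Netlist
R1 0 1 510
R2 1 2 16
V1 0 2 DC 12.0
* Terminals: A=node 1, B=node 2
Nodal analysis, taking node 2 as the 0 V reference.
Source V1 fixes V_0 = 12 V.
KCL at each unknown node (sum of currents leaving = 0; resistances in Ω):
  Node 1: (V_1 - 12)/510 + (V_1 - 0)/16 = 0
Collecting terms: 0.06446 × V_1 = 0.02353  =>  V_1 = 0.365 V
I_R1 = (V_0 - V_1)/R1 = (12 - 0.365)/510 = 0.02281 A
P_R1 = I_R1² × R1 = (0.02281)² × 510 = 0.2654 W

Final answer: 0.2654 W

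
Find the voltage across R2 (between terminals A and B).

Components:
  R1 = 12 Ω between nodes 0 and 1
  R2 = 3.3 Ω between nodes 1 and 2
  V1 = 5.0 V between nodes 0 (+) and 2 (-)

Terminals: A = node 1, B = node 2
R1 and R2 are in series across V1 (node 0 → node 1 → node 2), and the output A–B is taken across R2, so this is a voltage divider.
Series current: I = V1/(R1 + R2) = 5/(12 + 3.3) = 5/15.3 = 0.3268 A
V_R2 = I × R2 = V1 × R2/(R1 + R2) = 5 × 3.3/15.3 = 1.078 V

Final answer: 1.078 V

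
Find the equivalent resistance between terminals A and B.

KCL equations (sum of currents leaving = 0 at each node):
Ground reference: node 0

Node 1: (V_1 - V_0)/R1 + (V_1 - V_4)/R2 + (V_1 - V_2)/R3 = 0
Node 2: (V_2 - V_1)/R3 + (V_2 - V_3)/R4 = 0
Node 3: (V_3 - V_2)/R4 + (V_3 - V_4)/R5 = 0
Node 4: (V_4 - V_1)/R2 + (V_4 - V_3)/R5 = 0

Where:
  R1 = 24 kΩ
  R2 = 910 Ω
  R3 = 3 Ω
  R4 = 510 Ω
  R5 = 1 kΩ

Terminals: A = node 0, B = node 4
Reduce the network between node 0 (A) and node 4 (B) by series/parallel combination:
  Rs1 = R3 + R4 (series, joined only at node 2) = 3 + 510 = 513 Ω
  Rs2 = R5 + Rs1 (series, joined only at node 3) = 1000 + 513 = 1513 Ω
  Rp1 = R2 ‖ Rs2 (parallel, both between nodes 1 and 4) = 1/(1/910 + 1/1513) = 568.2 Ω
  Rs3 = R1 + Rp1 (series, joined only at node 1) = 24000 + 568.2 = 24570 Ω
R_eq = 24.57 kΩ

Final answer: 24.57 kΩ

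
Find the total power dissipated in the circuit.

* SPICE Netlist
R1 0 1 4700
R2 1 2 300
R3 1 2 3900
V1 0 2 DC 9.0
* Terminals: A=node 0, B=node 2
Nodal analysis, taking node 2 as the 0 V reference.
Source V1 fixes V_0 = 9 V.
KCL at each unknown node (sum of currents leaving = 0; resistances in Ω):
  Node 1: (V_1 - 9)/4700 + (V_1 - 0)/300 + (V_1 - 0)/3900 = 0
Collecting terms: 0.003803 × V_1 = 0.001915  =>  V_1 = 0.5036 V
Power in each resistor, P = (ΔV)²/R:
  P_R1 = (9 - 0.5036)²/4700 = 0.01536 W
  P_R2 = (0.5036 - 0)²/300 = 0.0008453 W
  P_R3 = (0.5036 - 0)²/3900 = 0.00006503 W
P_total = P_R1 + P_R2 + P_R3 = 0.01627 W

Final answer: 0.01627 W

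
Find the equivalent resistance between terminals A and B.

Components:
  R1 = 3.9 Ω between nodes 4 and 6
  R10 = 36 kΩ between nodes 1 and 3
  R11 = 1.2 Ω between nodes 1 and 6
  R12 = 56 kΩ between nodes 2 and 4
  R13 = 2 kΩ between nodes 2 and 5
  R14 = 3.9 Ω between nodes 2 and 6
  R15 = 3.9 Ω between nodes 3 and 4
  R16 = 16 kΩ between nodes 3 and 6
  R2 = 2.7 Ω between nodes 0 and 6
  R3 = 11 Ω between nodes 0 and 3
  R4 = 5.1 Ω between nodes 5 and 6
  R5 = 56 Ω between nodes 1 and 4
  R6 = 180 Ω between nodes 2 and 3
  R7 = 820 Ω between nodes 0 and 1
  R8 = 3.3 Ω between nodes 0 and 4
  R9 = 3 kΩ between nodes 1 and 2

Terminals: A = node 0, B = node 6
The network is not a plain series/parallel combination. Inject a 1 A test current into terminal A (node 0) and return it from terminal B (node 6); then R_eq = V_A / (1 A).
Nodal analysis, taking node 6 as the 0 V reference.
Current source I_test pushes 1 A into node 0 and draws it out of node 6.
KCL at each unknown node (sum of currents leaving = 0; resistances in Ω):
  Node 0: (V_0 - 0)/2.7 + (V_0 - V_3)/11 + (V_0 - V_1)/820 + (V_0 - V_4)/3.3 - 1 = 0
  Node 1: (V_1 - V_0)/820 + (V_1 - V_4)/56 + (V_1 - V_2)/3000 + (V_1 - V_3)/36000 + (V_1 - 0)/1.2 = 0
  Node 2: (V_2 - V_1)/3000 + (V_2 - V_3)/180 + (V_2 - V_4)/56000 + (V_2 - V_5)/2000 + (V_2 - 0)/3.9 = 0
  Node 3: (V_3 - V_0)/11 + (V_3 - V_1)/36000 + (V_3 - V_2)/180 + (V_3 - V_4)/3.9 + (V_3 - 0)/16000 = 0
  Node 4: (V_4 - V_0)/3.3 + (V_4 - V_1)/56 + (V_4 - V_2)/56000 + (V_4 - V_3)/3.9 + (V_4 - 0)/3.9 = 0
  Node 5: (V_5 - V_2)/2000 + (V_5 - 0)/5.1 = 0
Collecting terms (coefficients in siemens):
  0.7655·V_0 - 0.00122·V_1 - 0.09091·V_3 - 0.303·V_4 = 1
  0.8528·V_1 - 0.00122·V_0 - 0.0003333·V_2 - 0.00002778·V_3 - 0.01786·V_4 = 0
  0.2628·V_2 - 0.0003333·V_1 - 0.005556·V_3 - 0.00001786·V_4 - 0.0005·V_5 = 0
  0.353·V_3 - 0.09091·V_0 - 0.00002778·V_1 - 0.005556·V_2 - 0.2564·V_4 = 0
  0.8337·V_4 - 0.303·V_0 - 0.01786·V_1 - 0.00001786·V_2 - 0.2564·V_3 = 0
  0.1966·V_5 - 0.0005·V_2 = 0
Solving these 6 simultaneous equations (Gaussian elimination) gives:
  V_0 = 1.881 V, V_1 = 0.02522 V, V_2 = 0.02684 V, V_3 = 1.265 V
  V_4 = 1.073 V, V_5 = 0.00006826 V
R_eq = V_0 / 1 A = 1.881 Ω

Final answer: 1.881 Ω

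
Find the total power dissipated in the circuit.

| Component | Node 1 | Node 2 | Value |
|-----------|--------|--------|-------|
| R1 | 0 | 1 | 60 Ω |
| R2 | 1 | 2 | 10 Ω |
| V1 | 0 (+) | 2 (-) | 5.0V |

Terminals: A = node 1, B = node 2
Nodal analysis, taking node 2 as the 0 V reference.
Source V1 fixes V_0 = 5 V.
KCL at each unknown node (sum of currents leaving = 0; resistances in Ω):
  Node 1: (V_1 - 5)/60 + (V_1 - 0)/10 = 0
Collecting terms: 0.1167 × V_1 = 0.08333  =>  V_1 = 0.7143 V
Power in each resistor, P = (ΔV)²/R:
  P_R1 = (5 - 0.7143)²/60 = 0.3061 W
  P_R2 = (0.7143 - 0)²/10 = 0.05102 W
P_total = P_R1 + P_R2 = 0.3571 W

Final answer: 0.3571 W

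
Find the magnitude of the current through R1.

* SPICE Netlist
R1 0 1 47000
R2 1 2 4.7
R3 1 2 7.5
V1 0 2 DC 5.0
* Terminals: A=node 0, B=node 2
Nodal analysis, taking node 2 as the 0 V reference.
Source V1 fixes V_0 = 5 V.
KCL at each unknown node (sum of currents leaving = 0; resistances in Ω):
  Node 1: (V_1 - 5)/47000 + (V_1 - 0)/4.7 + (V_1 - 0)/7.5 = 0
Collecting terms: 0.3461 × V_1 = 0.0001064  =>  V_1 = 0.0003074 V
I_R1 = (V_0 - V_1)/R1 = (5 - 0.0003074)/47000 = 0.0001064 A
|I_R1| = 0.0001064 A

Final answer: |I_R1| = 0.0001064 A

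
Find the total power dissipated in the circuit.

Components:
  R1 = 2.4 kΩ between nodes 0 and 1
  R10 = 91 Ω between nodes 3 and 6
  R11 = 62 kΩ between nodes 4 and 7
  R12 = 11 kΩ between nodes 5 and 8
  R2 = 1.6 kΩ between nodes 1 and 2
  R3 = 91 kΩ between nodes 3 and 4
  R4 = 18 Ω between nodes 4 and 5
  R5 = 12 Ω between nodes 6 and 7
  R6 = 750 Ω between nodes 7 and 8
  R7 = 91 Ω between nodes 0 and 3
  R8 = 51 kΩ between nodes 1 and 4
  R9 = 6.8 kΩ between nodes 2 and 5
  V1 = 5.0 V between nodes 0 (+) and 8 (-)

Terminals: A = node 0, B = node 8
Nodal analysis, taking node 8 as the 0 V reference.
Source V1 fixes V_0 = 5 V.
KCL at each unknown node (sum of currents leaving = 0; resistances in Ω):
  Node 1: (V_1 - 5)/2400 + (V_1 - V_2)/1600 + (V_1 - V_4)/51000 = 0
  Node 2: (V_2 - V_1)/1600 + (V_2 - V_5)/6800 = 0
  Node 3: (V_3 - V_4)/91000 + (V_3 - 5)/91 + (V_3 - V_6)/91 = 0
  Node 4: (V_4 - V_3)/91000 + (V_4 - V_5)/18 + (V_4 - V_1)/51000 + (V_4 - V_7)/62000 = 0
  Node 5: (V_5 - V_4)/18 + (V_5 - V_2)/6800 + (V_5 - 0)/11000 = 0
  Node 6: (V_6 - V_7)/12 + (V_6 - V_3)/91 = 0
  Node 7: (V_7 - V_6)/12 + (V_7 - 0)/750 + (V_7 - V_4)/62000 = 0
Collecting terms (coefficients in siemens):
  0.001061·V_1 - 0.000625·V_2 - 0.00001961·V_4 = 0.002083
  0.0007721·V_2 - 0.000625·V_1 - 0.0001471·V_5 = 0
  0.02199·V_3 - 0.00001099·V_4 - 0.01099·V_6 = 0.05495
  0.0556·V_4 - 0.00001961·V_1 - 0.00001099·V_3 - 0.05556·V_5 - 0.00001613·V_7 = 0
  0.05579·V_5 - 0.0001471·V_2 - 0.05556·V_4 = 0
  0.09432·V_6 - 0.01099·V_3 - 0.08333·V_7 = 0
  0.08468·V_7 - 0.00001613·V_4 - 0.08333·V_6 = 0
Solving these 7 simultaneous equations (Gaussian elimination) gives:
  V_1 = 4.464 V, V_2 = 4.157 V, V_3 = 4.515 V, V_4 = 2.855 V
  V_5 = 2.854 V, V_6 = 4.032 V, V_7 = 3.968 V
Power in each resistor, P = (ΔV)²/R:
  P_R1 = (5 - 4.464)²/2400 = 0.0001196 W
  P_R2 = (4.464 - 4.157)²/1600 = 0.0000588 W
  P_R3 = (4.515 - 2.855)²/91000 = 0.00003028 W
  P_R4 = (2.855 - 2.854)²/18 = 0.00000008262 W
  P_R5 = (4.032 - 3.968)²/12 = 0.0003382 W
  P_R6 = (3.968 - 0)²/750 = 0.021 W
  P_R7 = (5 - 4.515)²/91 = 0.002583 W
  P_R8 = (4.464 - 2.855)²/51000 = 0.00005077 W
  P_R9 = (4.157 - 2.854)²/6800 = 0.0002499 W
  P_R10 = (4.515 - 4.032)²/91 = 0.002565 W
  P_R11 = (2.855 - 3.968)²/62000 = 0.00001999 W
  P_R12 = (2.854 - 0)²/11000 = 0.0007404 W
P_total = P_R1 + P_R2 + P_R3 + P_R4 + P_R5 + P_R6 + P_R7 + P_R8 + P_R9 + P_R10 + P_R11 + P_R12 = 0.02775 W

Final answer: 0.02775 W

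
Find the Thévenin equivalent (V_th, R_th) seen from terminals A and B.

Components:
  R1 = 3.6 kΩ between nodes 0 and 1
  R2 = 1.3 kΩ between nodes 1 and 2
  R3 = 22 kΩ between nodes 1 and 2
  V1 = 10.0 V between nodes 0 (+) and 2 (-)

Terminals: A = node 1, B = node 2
Step 1 — V_th is the open-circuit voltage V_A - V_B (nothing connected across the terminals).
Nodal analysis, taking node 2 as the 0 V reference.
Source V1 fixes V_0 = 10 V.
KCL at each unknown node (sum of currents leaving = 0; resistances in Ω):
  Node 1: (V_1 - 10)/3600 + (V_1 - 0)/1300 + (V_1 - 0)/22000 = 0
Collecting terms: 0.001092 × V_1 = 0.002778  =>  V_1 = 2.543 V
V_th = V_1 - V_2 = 2.543 - 0 = 2.543 V
Step 2 — R_th: zero the source — replace V1 by a short circuit (node 2 merges into node 0) — and find the resistance seen between A (node 1) and B (node 0).
Reduce the network between node 1 (A) and node 0 (B) by series/parallel combination:
  Rp1 = R1 ‖ R2 ‖ R3 (parallel, all between nodes 0 and 1) = 1/(1/3600 + 1/1300 + 1/22000) = 915.4 Ω
R_th = 915.4 Ω

Final answer: V_th = 2.543 V, R_th = 915.4 Ω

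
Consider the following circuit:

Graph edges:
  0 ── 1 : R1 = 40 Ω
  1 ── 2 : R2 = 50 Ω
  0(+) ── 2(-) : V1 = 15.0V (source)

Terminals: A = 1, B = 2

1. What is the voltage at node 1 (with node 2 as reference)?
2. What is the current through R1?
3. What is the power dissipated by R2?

Nodal analysis, taking node 2 as the 0 V reference.
Source V1 fixes V_0 = 15 V.
KCL at each unknown node (sum of currents leaving = 0; resistances in Ω):
  Node 1: (V_1 - 15)/40 + (V_1 - 0)/50 = 0
Collecting terms: 0.045 × V_1 = 0.375  =>  V_1 = 8.333 V
Part 1:
  Read off the nodal solution: V_1 = 8.333 V
Part 2:
  I_R1 = (V_0 - V_1)/R1 = (15 - 8.333)/40 = 0.1667 A
  Magnitude: I_R1 = 0.1667 A
Part 3:
  I_R2 = (V_1 - V_2)/R2 = (8.333 - 0)/50 = 0.1667 A
  P_R2 = I_R2² × R2 = (0.1667)² × 50 = 1.389 W

Final answers:
1. V_1 = 8.333 V
2. I_R1 = 0.1667 A
3. P_R2 = 1.389 W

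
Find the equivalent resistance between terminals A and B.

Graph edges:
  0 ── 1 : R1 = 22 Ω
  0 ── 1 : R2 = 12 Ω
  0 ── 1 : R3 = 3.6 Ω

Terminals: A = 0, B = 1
Reduce the network between node 0 (A) and node 1 (B) by series/parallel combination:
  Rp1 = R1 ‖ R2 ‖ R3 (parallel, all between nodes 0 and 1) = 1/(1/22 + 1/12 + 1/3.6) = 2.46 Ω
R_eq = 2.46 Ω

Final answer: 2.46 Ω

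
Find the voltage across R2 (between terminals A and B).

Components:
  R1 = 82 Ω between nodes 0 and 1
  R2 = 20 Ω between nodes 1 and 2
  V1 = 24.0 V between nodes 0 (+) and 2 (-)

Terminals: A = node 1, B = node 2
R1 and R2 are in series across V1 (node 0 → node 1 → node 2), and the output A–B is taken across R2, so this is a voltage divider.
Series current: I = V1/(R1 + R2) = 24/(82 + 20) = 24/102 = 0.2353 A
V_R2 = I × R2 = V1 × R2/(R1 + R2) = 24 × 20/102 = 4.706 V

Final answer: 4.706 V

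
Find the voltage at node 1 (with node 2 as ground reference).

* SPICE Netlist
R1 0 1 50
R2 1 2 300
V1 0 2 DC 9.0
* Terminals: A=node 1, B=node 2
Nodal analysis, taking node 2 as the 0 V reference.
Source V1 fixes V_0 = 9 V.
KCL at each unknown node (sum of currents leaving = 0; resistances in Ω):
  Node 1: (V_1 - 9)/50 + (V_1 - 0)/300 = 0
Collecting terms: 0.02333 × V_1 = 0.18  =>  V_1 = 7.714 V
The requested potential is V_1 = 7.714 V.

Final answer: V_1 = 7.714 V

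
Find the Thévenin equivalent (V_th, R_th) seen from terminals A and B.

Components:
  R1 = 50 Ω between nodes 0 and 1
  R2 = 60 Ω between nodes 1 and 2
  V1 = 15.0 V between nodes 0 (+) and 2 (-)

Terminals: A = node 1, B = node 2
Step 1 — V_th is the open-circuit voltage V_A - V_B (nothing connected across the terminals).
Nodal analysis, taking node 2 as the 0 V reference.
Source V1 fixes V_0 = 15 V.
KCL at each unknown node (sum of currents leaving = 0; resistances in Ω):
  Node 1: (V_1 - 15)/50 + (V_1 - 0)/60 = 0
Collecting terms: 0.03667 × V_1 = 0.3  =>  V_1 = 8.182 V
V_th = V_1 - V_2 = 8.182 - 0 = 8.182 V
Step 2 — R_th: zero the source — replace V1 by a short circuit (node 2 merges into node 0) — and find the resistance seen between A (node 1) and B (node 0).
Reduce the network between node 1 (A) and node 0 (B) by series/parallel combination:
  Rp1 = R1 ‖ R2 (parallel, both between nodes 0 and 1) = 1/(1/50 + 1/60) = 27.27 Ω
R_th = 27.27 Ω

Final answer: V_th = 8.182 V, R_th = 27.27 Ω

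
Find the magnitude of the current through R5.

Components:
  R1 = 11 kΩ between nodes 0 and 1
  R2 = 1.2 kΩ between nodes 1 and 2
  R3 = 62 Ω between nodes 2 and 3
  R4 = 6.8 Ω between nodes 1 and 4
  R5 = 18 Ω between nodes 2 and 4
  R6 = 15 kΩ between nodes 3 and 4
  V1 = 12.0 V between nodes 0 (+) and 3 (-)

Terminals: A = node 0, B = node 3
Nodal analysis, taking node 3 as the 0 V reference.
Source V1 fixes V_0 = 12 V.
KCL at each unknown node (sum of currents leaving = 0; resistances in Ω):
  Node 1: (V_1 - 12)/11000 + (V_1 - V_2)/1200 + (V_1 - V_4)/6.8 = 0
  Node 2: (V_2 - V_1)/1200 + (V_2 - 0)/62 + (V_2 - V_4)/18 = 0
  Node 4: (V_4 - V_1)/6.8 + (V_4 - V_2)/18 + (V_4 - 0)/15000 = 0
Collecting terms (coefficients in siemens):
  0.148·V_1 - 0.0008333·V_2 - 0.1471·V_4 = 0.001091
  0.07252·V_2 - 0.0008333·V_1 - 0.05556·V_4 = 0
  0.2027·V_4 - 0.1471·V_1 - 0.05556·V_2 = 0
Solving these 3 simultaneous equations (Gaussian elimination) gives:
  V_1 = 0.09296 V, V_2 = 0.06676 V, V_4 = 0.08575 V
I_R5 = (V_2 - V_4)/R5 = (0.06676 - 0.08575)/18 = -0.001055 A
|I_R5| = 0.001055 A

Final answer: |I_R5| = 0.001055 A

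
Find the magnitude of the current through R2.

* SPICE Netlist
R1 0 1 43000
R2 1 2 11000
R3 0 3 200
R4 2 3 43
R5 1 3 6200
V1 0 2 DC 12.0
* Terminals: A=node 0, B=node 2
Nodal analysis, taking node 2 as the 0 V reference.
Source V1 fixes V_0 = 12 V.
KCL at each unknown node (sum of currents leaving = 0; resistances in Ω):
  Node 1: (V_1 - 12)/43000 + (V_1 - 0)/11000 + (V_1 - V_3)/6200 = 0
  Node 3: (V_3 - 12)/200 + (V_3 - 0)/43 + (V_3 - V_1)/6200 = 0
Collecting terms (coefficients in siemens):
  0.0002755·V_1 - 0.0001613·V_3 = 0.0002791
  0.02842·V_3 - 0.0001613·V_1 = 0.06
Determinant D = (0.0002755)(0.02842) - (-0.0001613)(-0.0001613) = 0.000007802
V_1 = [(0.0002791)(0.02842) - (-0.0001613)(0.06)]/D = 2.257 V
V_3 = [(0.0002755)(0.06) - (0.0002791)(-0.0001613)]/D = 2.124 V
I_R2 = (V_1 - V_2)/R2 = (2.257 - 0)/11000 = 0.0002052 A
|I_R2| = 0.0002052 A

Final answer: |I_R2| = 0.0002052 A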